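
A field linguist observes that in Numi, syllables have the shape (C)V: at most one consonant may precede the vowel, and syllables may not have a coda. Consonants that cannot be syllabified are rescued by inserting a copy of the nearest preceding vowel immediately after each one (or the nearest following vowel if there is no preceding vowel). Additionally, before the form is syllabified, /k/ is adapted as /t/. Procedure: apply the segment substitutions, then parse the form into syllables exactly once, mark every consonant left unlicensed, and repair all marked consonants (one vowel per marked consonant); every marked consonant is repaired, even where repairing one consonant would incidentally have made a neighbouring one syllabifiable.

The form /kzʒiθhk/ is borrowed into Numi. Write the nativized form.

tiziʒiθihiti

Substitution: /k/ → /t/, giving /tzʒiθht/.
The consonants /t/, /z/, /θ/, /h/, /t/ cannot be parsed into a legal (C)V syllable (no codas are permitted; onsets are limited to one consonant).
Inserting the epenthetic vowel yields /t/ → /ti/, /z/ → /zi/, /θ/ → /θi/, /h/ → /hi/, /t/ → /ti/.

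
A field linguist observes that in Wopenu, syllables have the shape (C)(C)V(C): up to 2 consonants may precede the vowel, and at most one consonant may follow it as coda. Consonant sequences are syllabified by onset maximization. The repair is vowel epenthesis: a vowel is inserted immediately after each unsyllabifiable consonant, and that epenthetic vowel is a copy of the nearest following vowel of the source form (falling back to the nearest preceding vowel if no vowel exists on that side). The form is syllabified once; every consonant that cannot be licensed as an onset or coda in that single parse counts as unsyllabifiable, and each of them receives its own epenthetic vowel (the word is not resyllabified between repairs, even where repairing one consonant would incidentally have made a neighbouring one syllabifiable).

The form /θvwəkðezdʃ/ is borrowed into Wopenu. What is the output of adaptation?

The consonants /θ/, /d/, /ʃ/ cannot be parsed into a legal (C)(C)V(C) syllable (at most one coda consonant is licensed; onsets may contain at most 2 consonants).
Each unlicensed consonant becomes the onset of a new syllable: /θ/ → /θə/, /d/ → /de/, /ʃ/ → /ʃe/.

θəvwəkðezdeʃe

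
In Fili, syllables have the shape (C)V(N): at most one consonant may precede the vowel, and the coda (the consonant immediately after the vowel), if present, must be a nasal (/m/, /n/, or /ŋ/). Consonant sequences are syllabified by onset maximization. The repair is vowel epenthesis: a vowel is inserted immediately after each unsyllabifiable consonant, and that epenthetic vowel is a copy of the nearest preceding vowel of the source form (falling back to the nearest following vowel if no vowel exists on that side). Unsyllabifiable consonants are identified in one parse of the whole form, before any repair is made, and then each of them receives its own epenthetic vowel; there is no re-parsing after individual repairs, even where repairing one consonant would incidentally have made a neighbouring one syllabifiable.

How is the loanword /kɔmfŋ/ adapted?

The consonants /f/, /ŋ/ cannot be parsed into a legal (C)V(N) syllable (only a nasal (/m/, /n/, or /ŋ/) is licensed in coda position; onsets are limited to one consonant).
Inserting the epenthetic vowel yields /f/ → /fɔ/, /ŋ/ → /ŋɔ/.

kɔmfɔŋɔ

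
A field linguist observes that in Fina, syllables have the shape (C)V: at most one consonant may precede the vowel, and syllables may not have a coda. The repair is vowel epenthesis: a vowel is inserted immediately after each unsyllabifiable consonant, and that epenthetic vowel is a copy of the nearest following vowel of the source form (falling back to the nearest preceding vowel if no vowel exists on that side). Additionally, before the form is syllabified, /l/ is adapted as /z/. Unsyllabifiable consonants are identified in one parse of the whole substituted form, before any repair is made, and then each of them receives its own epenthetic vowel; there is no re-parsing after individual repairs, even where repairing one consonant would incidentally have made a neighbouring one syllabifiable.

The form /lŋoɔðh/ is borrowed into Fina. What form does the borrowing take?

Substitution: /l/ → /z/, giving /zŋoɔðh/.
Syllabifying with onset maximization leaves /z/, /ð/, /h/ stranded (no codas are permitted; onsets are limited to one consonant).
Inserting the epenthetic vowel yields /z/ → /zo/, /ð/ → /ðɔ/, /h/ → /hɔ/.

zoŋoɔðɔhɔ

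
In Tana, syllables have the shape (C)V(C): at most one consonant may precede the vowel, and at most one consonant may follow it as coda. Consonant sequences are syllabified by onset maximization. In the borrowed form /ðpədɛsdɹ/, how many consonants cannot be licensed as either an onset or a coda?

Syllabifying with onset maximization leaves /ð/, /d/, /ɹ/ stranded (at most one coda consonant is licensed; onsets are limited to one consonant).

3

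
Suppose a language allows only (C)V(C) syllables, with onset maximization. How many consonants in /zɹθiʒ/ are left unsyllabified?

Syllabifying with onset maximization leaves /z/, /ɹ/ stranded (at most one coda consonant is licensed; onsets are limited to one consonant).

2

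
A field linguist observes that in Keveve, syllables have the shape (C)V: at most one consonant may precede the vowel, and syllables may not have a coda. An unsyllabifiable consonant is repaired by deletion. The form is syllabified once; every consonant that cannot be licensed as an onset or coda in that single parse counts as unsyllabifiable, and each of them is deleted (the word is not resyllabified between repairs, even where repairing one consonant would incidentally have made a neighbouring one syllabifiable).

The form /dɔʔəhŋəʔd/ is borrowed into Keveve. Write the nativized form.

dɔʔəŋə

The consonants /h/, /ʔ/, /d/ cannot be parsed into a legal (C)V syllable (no codas are permitted; onsets are limited to one consonant).
Deleting the stranded consonants removes /h/, /ʔ/, /d/.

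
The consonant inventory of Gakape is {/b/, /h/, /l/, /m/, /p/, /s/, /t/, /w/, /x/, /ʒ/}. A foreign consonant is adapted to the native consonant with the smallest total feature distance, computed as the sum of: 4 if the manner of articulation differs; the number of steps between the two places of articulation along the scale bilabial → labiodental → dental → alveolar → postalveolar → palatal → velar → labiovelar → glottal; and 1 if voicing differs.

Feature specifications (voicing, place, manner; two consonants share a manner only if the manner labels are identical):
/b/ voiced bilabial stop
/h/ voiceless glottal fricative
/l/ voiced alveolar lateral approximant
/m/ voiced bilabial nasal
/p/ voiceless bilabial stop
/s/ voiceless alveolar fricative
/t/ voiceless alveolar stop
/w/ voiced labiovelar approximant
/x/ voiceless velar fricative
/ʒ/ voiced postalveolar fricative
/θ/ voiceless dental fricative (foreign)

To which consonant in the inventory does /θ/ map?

s

/s/ is closest: same manner (fricative), place distance 1 (dental→alveolar), same voicing; total 1. Next closest is /ʒ/ at distance 3.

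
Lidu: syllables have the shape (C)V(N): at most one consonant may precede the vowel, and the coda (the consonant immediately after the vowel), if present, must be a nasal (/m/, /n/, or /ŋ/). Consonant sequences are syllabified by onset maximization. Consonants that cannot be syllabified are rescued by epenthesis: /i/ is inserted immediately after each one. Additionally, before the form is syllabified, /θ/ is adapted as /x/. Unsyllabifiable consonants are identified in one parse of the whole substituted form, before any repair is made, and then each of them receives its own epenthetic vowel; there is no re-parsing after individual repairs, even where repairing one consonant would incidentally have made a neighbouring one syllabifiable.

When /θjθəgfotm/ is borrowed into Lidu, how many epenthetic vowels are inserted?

After substitution the input is /xjxəgfotm/.
The unsyllabifiable consonants are /x/, /j/, /g/, /t/, /m/; each receives one epenthetic vowel.

5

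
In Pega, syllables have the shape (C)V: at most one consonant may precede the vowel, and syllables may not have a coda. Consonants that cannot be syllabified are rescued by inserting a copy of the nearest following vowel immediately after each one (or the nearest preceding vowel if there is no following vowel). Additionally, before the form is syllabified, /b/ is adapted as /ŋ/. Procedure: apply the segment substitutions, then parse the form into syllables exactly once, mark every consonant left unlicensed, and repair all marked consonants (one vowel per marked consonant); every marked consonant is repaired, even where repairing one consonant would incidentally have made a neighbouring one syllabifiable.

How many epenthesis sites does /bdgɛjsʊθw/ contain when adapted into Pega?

After substitution the input is /ŋdgɛjsʊθw/.
The unsyllabifiable consonants are /ŋ/, /d/, /j/, /θ/, /w/; each receives one epenthetic vowel.

5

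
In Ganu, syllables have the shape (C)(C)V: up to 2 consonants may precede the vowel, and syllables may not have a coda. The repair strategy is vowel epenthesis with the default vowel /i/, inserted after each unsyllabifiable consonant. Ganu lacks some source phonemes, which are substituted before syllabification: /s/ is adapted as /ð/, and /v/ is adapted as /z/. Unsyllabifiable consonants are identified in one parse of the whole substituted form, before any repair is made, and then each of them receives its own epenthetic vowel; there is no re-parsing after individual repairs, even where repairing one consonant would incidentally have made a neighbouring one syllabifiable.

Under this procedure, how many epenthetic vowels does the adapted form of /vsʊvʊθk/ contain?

2

After substitution the input is /zðʊzʊθk/.
The unsyllabifiable consonants are /θ/, /k/; each receives one epenthetic vowel.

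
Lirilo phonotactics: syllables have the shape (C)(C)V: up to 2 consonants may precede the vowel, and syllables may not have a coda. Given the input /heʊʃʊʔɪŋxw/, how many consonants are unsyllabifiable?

3

Under (C)(C)V, the unsyllabifiable consonants are /ŋ/, /x/, /w/ (no codas are permitted; onsets may contain at most 2 consonants).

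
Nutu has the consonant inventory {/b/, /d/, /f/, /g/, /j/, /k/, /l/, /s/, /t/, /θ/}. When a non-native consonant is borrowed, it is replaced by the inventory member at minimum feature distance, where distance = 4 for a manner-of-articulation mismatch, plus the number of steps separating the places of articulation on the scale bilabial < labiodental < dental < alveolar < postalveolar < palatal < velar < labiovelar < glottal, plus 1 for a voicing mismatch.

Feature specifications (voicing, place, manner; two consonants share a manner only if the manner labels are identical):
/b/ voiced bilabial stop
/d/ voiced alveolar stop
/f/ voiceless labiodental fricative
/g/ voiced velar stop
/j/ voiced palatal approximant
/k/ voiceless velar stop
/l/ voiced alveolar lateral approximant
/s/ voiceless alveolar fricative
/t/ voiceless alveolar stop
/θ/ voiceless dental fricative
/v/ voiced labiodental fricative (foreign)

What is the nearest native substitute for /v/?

f

/f/ is closest: same manner (fricative), place distance 0 (labiodental→labiodental), voicing differs (+1); total 1. Next closest is /θ/ at distance 2.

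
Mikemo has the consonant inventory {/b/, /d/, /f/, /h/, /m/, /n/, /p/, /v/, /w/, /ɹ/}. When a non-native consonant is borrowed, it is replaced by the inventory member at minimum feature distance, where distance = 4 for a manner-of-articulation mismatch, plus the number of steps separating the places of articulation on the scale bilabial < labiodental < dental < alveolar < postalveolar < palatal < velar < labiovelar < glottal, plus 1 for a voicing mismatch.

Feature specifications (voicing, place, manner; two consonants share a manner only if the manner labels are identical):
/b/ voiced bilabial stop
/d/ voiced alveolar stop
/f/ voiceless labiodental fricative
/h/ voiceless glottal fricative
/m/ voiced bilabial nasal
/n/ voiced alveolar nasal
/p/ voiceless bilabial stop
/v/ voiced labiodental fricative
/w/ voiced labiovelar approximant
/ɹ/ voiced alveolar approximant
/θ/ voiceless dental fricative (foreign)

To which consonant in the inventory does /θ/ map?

f

/f/ is closest: same manner (fricative), place distance 1 (dental→labiodental), same voicing; total 1. Next closest is /v/ at distance 2.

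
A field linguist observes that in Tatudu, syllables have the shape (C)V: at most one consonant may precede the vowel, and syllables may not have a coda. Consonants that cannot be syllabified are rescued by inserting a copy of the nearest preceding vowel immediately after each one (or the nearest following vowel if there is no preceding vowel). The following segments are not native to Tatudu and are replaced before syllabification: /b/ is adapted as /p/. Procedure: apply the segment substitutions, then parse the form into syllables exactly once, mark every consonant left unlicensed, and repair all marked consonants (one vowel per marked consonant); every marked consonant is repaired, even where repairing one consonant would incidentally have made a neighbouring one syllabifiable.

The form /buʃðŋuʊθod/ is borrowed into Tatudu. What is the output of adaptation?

puʃuðuŋuʊθodo

Substitution: /b/ → /p/, giving /puʃðŋuʊθod/.
Syllabifying with onset maximization leaves /ʃ/, /ð/, /d/ stranded (no codas are permitted; onsets are limited to one consonant).
Each unlicensed consonant becomes the onset of a new syllable: /ʃ/ → /ʃu/, /ð/ → /ðu/, /d/ → /do/.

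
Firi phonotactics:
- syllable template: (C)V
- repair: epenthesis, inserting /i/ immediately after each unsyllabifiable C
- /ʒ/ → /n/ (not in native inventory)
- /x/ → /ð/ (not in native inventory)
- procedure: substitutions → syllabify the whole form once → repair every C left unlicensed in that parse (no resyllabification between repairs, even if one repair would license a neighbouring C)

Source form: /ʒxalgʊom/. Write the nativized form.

Substitution: /ʒ/ → /n/, /x/ → /ð/, giving /nðalgʊom/.
Under (C)V, the unsyllabifiable consonants are /n/, /l/, /m/ (no codas are permitted; onsets are limited to one consonant).
Epenthesis after each stranded consonant: /n/ → /ni/, /l/ → /li/, /m/ → /mi/.

niðaligʊomi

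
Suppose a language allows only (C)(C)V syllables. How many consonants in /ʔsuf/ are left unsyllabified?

Under (C)(C)V, the unsyllabifiable consonants are /f/ (no codas are permitted; onsets may contain at most 2 consonants).

1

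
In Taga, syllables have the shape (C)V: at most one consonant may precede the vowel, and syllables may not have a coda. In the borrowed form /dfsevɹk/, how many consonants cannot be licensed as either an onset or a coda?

Under (C)V, the unsyllabifiable consonants are /d/, /f/, /v/, /ɹ/, /k/ (no codas are permitted; onsets are limited to one consonant).

5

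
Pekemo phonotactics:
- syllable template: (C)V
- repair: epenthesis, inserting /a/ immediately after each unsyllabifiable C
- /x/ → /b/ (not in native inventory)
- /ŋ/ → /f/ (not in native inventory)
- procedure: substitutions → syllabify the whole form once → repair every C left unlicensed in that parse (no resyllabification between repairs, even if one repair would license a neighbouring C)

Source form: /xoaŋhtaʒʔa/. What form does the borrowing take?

Substitution: /x/ → /b/, /ŋ/ → /f/, giving /boafhtaʒʔa/.
Under (C)V, the unsyllabifiable consonants are /f/, /h/, /ʒ/ (no codas are permitted; onsets are limited to one consonant).
Each unlicensed consonant becomes the onset of a new syllable: /f/ → /fa/, /h/ → /ha/, /ʒ/ → /ʒa/.

boafahataʒaʔa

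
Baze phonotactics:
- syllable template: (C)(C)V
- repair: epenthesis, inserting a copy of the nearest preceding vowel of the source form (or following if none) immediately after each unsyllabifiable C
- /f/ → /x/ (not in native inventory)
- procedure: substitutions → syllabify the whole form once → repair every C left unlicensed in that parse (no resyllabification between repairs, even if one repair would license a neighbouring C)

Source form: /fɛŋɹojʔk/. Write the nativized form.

xɛŋɹojoʔoko

Substitution: /f/ → /x/, giving /xɛŋɹojʔk/.
The consonants /j/, /ʔ/, /k/ cannot be parsed into a legal (C)(C)V syllable (no codas are permitted; onsets may contain at most 2 consonants).
Inserting the epenthetic vowel yields /j/ → /jo/, /ʔ/ → /ʔo/, /k/ → /ko/.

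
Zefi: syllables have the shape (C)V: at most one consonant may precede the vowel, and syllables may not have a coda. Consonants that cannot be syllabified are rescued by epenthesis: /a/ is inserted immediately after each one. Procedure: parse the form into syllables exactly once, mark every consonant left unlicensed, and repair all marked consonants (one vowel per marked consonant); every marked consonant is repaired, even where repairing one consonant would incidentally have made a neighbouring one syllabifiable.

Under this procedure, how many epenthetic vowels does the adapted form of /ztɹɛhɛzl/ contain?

The unsyllabifiable consonants are /z/, /t/, /z/, /l/; each receives one epenthetic vowel.

4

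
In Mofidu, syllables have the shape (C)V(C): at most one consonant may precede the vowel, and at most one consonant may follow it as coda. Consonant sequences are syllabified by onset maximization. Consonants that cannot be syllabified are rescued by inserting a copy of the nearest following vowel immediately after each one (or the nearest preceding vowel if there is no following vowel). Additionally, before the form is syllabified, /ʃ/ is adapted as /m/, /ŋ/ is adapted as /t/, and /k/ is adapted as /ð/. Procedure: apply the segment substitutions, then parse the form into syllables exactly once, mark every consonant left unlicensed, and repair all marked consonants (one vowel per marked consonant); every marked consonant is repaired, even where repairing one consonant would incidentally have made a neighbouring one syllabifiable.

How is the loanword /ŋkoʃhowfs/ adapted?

toðomhowfoso

Substitution: /ŋ/ → /t/, /k/ → /ð/, /ʃ/ → /m/, giving /tðomhowfs/.
Under (C)V(C), the unsyllabifiable consonants are /t/, /f/, /s/ (at most one coda consonant is licensed; onsets are limited to one consonant).
Epenthesis after each stranded consonant: /t/ → /to/, /f/ → /fo/, /s/ → /so/.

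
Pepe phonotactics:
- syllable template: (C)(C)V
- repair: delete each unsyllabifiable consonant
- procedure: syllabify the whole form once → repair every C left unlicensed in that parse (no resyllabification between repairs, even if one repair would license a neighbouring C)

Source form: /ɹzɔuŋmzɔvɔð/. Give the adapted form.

ɹzɔumzɔvɔ

Under (C)(C)V, the unsyllabifiable consonants are /ŋ/, /ð/ (no codas are permitted; onsets may contain at most 2 consonants).
Deleting the stranded consonants removes /ŋ/, /ð/.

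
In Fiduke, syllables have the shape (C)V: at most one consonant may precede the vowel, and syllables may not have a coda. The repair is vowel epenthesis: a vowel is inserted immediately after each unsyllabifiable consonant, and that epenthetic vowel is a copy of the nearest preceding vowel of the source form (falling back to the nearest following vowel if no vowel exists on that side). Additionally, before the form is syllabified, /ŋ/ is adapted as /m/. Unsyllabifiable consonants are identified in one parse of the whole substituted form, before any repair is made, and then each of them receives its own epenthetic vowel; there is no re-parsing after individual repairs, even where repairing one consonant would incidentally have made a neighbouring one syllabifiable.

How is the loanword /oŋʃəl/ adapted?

Substitution: /ŋ/ → /m/, giving /omʃəl/.
The consonants /m/, /l/ cannot be parsed into a legal (C)V syllable (no codas are permitted; onsets are limited to one consonant).
Each unlicensed consonant becomes the onset of a new syllable: /m/ → /mo/, /l/ → /lə/.

omoʃələ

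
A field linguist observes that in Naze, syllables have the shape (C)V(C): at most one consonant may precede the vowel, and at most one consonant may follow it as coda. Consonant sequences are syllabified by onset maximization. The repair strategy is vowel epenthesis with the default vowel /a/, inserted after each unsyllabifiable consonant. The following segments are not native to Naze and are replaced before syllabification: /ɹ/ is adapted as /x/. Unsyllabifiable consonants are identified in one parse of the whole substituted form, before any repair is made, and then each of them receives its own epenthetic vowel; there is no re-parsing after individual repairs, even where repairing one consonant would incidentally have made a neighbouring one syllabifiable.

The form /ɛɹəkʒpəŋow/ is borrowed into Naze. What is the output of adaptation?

ɛxəkʒapəŋow

Substitution: /ɹ/ → /x/, giving /ɛxəkʒpəŋow/.
The consonants /ʒ/ cannot be parsed into a legal (C)V(C) syllable (at most one coda consonant is licensed; onsets are limited to one consonant).
Epenthesis after each stranded consonant: /ʒ/ → /ʒa/.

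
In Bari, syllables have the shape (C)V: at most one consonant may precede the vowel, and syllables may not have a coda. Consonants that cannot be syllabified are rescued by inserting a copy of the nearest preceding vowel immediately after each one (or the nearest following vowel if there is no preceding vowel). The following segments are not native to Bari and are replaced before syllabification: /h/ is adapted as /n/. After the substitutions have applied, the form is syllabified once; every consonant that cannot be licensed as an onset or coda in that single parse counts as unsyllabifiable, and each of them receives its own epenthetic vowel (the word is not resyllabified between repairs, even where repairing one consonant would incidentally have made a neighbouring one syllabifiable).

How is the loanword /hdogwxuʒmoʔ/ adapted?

nodogowoxuʒumoʔo

Substitution: /h/ → /n/, giving /ndogwxuʒmoʔ/.
The consonants /n/, /g/, /w/, /ʒ/, /ʔ/ cannot be parsed into a legal (C)V syllable (no codas are permitted; onsets are limited to one consonant).
Each unlicensed consonant becomes the onset of a new syllable: /n/ → /no/, /g/ → /go/, /w/ → /wo/, /ʒ/ → /ʒu/, /ʔ/ → /ʔo/.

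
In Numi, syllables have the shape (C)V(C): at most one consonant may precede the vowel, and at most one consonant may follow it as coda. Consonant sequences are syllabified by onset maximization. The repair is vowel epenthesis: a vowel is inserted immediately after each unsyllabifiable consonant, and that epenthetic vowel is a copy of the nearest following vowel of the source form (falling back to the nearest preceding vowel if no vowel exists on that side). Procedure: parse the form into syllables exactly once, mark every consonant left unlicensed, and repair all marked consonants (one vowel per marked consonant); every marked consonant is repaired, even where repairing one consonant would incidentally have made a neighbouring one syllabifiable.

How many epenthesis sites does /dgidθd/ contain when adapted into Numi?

3

The unsyllabifiable consonants are /d/, /θ/, /d/; each receives one epenthetic vowel.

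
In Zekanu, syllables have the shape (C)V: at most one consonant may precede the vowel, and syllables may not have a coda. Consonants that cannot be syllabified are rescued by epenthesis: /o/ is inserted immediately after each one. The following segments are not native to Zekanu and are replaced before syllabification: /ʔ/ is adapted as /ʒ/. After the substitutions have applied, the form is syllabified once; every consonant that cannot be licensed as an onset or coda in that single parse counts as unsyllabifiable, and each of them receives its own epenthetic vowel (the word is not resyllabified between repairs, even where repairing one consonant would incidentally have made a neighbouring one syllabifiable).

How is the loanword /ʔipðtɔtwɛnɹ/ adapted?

Substitution: /ʔ/ → /ʒ/, giving /ʒipðtɔtwɛnɹ/.
The consonants /p/, /ð/, /t/, /n/, /ɹ/ cannot be parsed into a legal (C)V syllable (no codas are permitted; onsets are limited to one consonant).
Epenthesis after each stranded consonant: /p/ → /po/, /ð/ → /ðo/, /t/ → /to/, /n/ → /no/, /ɹ/ → /ɹo/.

ʒipoðotɔtowɛnoɹo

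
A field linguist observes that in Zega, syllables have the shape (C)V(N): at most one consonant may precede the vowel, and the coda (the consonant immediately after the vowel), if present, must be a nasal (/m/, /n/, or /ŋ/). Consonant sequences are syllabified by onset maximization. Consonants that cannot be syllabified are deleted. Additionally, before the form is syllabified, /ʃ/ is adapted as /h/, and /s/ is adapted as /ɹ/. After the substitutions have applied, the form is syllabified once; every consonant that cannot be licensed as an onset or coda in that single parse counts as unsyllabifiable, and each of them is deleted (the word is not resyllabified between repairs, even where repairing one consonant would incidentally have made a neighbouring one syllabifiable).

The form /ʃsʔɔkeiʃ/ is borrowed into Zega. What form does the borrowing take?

ʔɔkei

Substitution: /ʃ/ → /h/, /s/ → /ɹ/, giving /hɹʔɔkeih/.
The consonants /h/, /ɹ/, /h/ cannot be parsed into a legal (C)V(N) syllable (only a nasal (/m/, /n/, or /ŋ/) is licensed in coda position; onsets are limited to one consonant).
Each unlicensed consonant is deleted: /h/, /ɹ/, /h/.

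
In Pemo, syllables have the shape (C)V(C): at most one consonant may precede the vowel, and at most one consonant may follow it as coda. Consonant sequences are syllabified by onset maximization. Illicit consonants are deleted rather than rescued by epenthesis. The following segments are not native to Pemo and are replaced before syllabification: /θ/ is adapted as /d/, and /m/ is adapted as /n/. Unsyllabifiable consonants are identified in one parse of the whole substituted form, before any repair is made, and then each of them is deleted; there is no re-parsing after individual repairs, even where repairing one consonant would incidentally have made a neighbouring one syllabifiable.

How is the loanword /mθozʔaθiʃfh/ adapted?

Substitution: /m/ → /n/, /θ/ → /d/, giving /ndozʔadiʃfh/.
Under (C)V(C), the unsyllabifiable consonants are /n/, /f/, /h/ (at most one coda consonant is licensed; onsets are limited to one consonant).
Deletion applies to /n/, /f/, /h/.

dozʔadiʃ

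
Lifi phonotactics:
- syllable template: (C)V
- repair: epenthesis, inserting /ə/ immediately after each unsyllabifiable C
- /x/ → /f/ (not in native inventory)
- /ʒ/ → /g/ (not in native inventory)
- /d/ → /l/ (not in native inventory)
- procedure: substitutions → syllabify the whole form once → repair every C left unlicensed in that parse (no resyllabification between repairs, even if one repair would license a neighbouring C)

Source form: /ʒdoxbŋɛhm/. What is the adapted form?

gəlofəbəŋɛhəmə

Substitution: /ʒ/ → /g/, /d/ → /l/, /x/ → /f/, giving /glofbŋɛhm/.
Under (C)V, the unsyllabifiable consonants are /g/, /f/, /b/, /h/, /m/ (no codas are permitted; onsets are limited to one consonant).
Inserting the epenthetic vowel yields /g/ → /gə/, /f/ → /fə/, /b/ → /bə/, /h/ → /hə/, /m/ → /mə/.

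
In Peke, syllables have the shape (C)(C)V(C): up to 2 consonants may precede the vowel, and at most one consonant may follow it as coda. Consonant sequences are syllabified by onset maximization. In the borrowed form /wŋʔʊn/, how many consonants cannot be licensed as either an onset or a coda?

Syllabifying with onset maximization leaves /w/ stranded (at most one coda consonant is licensed; onsets may contain at most 2 consonants).

1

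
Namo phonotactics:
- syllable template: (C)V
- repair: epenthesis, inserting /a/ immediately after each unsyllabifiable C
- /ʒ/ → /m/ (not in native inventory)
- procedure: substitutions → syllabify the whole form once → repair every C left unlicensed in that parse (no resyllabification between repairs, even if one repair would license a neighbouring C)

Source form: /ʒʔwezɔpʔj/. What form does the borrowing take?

Substitution: /ʒ/ → /m/, giving /mʔwezɔpʔj/.
Syllabifying with onset maximization leaves /m/, /ʔ/, /p/, /ʔ/, /j/ stranded (no codas are permitted; onsets are limited to one consonant).
Epenthesis after each stranded consonant: /m/ → /ma/, /ʔ/ → /ʔa/, /p/ → /pa/, /ʔ/ → /ʔa/, /j/ → /ja/.

maʔawezɔpaʔaja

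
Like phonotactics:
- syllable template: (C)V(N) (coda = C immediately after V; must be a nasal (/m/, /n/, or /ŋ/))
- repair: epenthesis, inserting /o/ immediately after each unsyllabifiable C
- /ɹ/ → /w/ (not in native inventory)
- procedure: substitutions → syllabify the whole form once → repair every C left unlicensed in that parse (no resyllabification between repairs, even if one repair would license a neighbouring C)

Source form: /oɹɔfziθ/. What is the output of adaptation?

Substitution: /ɹ/ → /w/, giving /owɔfziθ/.
Under (C)V(N), the unsyllabifiable consonants are /f/, /θ/ (only a nasal (/m/, /n/, or /ŋ/) is licensed in coda position; onsets are limited to one consonant).
Each unlicensed consonant becomes the onset of a new syllable: /f/ → /fo/, /θ/ → /θo/.

owɔfoziθo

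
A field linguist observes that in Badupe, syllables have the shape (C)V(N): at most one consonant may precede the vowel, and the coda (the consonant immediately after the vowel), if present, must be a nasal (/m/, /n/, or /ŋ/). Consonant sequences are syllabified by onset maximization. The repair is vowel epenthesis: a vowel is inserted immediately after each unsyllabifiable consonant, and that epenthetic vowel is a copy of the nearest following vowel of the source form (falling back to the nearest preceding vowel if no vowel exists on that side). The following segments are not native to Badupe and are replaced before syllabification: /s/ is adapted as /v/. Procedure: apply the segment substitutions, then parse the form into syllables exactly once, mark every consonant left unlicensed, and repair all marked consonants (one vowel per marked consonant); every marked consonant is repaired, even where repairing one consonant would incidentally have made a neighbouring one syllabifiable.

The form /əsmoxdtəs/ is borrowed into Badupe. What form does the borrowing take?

Substitution: /s/ → /v/, giving /əvmoxdtəv/.
Syllabifying with onset maximization leaves /v/, /x/, /d/, /v/ stranded (only a nasal (/m/, /n/, or /ŋ/) is licensed in coda position; onsets are limited to one consonant).
Epenthesis after each stranded consonant: /v/ → /vo/, /x/ → /xə/, /d/ → /də/, /v/ → /və/.

əvomoxədətəvə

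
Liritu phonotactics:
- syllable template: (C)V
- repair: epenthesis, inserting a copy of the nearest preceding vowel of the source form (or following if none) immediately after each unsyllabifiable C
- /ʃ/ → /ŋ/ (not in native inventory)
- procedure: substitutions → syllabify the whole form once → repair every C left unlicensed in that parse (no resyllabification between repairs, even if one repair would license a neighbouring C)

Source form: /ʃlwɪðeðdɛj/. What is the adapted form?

ŋɪlɪwɪðeðedɛjɛ

Substitution: /ʃ/ → /ŋ/, giving /ŋlwɪðeðdɛj/.
Syllabifying with onset maximization leaves /ŋ/, /l/, /ð/, /j/ stranded (no codas are permitted; onsets are limited to one consonant).
Inserting the epenthetic vowel yields /ŋ/ → /ŋɪ/, /l/ → /lɪ/, /ð/ → /ðe/, /j/ → /jɛ/.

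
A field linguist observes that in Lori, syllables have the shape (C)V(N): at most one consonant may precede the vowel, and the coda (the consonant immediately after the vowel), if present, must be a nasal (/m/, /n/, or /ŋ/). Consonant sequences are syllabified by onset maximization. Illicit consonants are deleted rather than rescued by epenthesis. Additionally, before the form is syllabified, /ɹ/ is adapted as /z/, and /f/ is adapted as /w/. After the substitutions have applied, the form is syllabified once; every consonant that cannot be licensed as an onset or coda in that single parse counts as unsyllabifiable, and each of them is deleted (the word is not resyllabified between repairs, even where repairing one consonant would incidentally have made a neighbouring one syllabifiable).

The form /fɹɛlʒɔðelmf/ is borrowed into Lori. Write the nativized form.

zɛʒɔðe

Substitution: /f/ → /w/, /ɹ/ → /z/, giving /wzɛlʒɔðelmw/.
Under (C)V(N), the unsyllabifiable consonants are /w/, /l/, /l/, /m/, /w/ (only a nasal (/m/, /n/, or /ŋ/) is licensed in coda position; onsets are limited to one consonant).
Deleting the stranded consonants removes /w/, /l/, /l/, /m/, /w/.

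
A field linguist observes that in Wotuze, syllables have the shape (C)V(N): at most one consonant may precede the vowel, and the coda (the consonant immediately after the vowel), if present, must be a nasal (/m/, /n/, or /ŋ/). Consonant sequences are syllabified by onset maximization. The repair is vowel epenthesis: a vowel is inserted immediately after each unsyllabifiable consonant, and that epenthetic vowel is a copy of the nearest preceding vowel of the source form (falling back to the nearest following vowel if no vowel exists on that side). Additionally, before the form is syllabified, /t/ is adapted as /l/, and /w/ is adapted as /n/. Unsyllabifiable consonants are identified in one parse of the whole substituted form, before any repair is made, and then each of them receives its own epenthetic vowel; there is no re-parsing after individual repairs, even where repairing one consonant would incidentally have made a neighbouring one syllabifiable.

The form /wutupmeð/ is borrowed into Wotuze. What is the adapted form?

nulupumeðe

Substitution: /w/ → /n/, /t/ → /l/, giving /nulupmeð/.
Syllabifying with onset maximization leaves /p/, /ð/ stranded (only a nasal (/m/, /n/, or /ŋ/) is licensed in coda position; onsets are limited to one consonant).
Inserting the epenthetic vowel yields /p/ → /pu/, /ð/ → /ðe/.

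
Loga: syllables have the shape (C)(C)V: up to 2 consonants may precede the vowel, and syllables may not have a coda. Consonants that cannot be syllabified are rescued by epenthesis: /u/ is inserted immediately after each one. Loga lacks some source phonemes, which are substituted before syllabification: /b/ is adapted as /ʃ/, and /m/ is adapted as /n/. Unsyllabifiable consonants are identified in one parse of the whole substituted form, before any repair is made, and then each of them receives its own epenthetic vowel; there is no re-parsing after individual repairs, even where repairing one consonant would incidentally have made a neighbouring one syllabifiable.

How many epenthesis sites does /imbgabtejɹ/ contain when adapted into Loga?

After substitution the input is /inʃgaʃtejɹ/.
The unsyllabifiable consonants are /n/, /j/, /ɹ/; each receives one epenthetic vowel.

3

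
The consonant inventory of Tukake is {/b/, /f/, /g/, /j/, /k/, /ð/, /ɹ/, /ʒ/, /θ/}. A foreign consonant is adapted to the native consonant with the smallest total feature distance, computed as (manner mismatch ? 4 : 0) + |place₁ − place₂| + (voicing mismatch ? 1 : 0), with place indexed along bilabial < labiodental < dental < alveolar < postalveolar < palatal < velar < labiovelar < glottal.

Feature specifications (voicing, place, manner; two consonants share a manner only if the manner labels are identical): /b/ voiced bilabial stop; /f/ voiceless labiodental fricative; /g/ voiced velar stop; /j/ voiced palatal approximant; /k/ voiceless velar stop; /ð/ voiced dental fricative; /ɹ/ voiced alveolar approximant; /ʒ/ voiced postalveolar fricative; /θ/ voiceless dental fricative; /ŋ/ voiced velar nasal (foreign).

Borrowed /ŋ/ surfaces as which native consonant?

g

/g/ is closest: manner differs (nasal→stop, +4), place distance 0 (velar→velar), same voicing; total 4. Next closest is /j/ at distance 5.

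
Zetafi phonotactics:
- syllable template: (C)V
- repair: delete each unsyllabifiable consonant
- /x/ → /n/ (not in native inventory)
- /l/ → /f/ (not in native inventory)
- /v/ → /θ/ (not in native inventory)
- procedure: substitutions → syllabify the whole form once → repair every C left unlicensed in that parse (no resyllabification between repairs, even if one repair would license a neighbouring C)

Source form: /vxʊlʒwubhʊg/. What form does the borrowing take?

nʊwuhʊ

Substitution: /v/ → /θ/, /x/ → /n/, /l/ → /f/, giving /θnʊfʒwubhʊg/.
Under (C)V, the unsyllabifiable consonants are /θ/, /f/, /ʒ/, /b/, /g/ (no codas are permitted; onsets are limited to one consonant).
Deletion applies to /θ/, /f/, /ʒ/, /b/, /g/.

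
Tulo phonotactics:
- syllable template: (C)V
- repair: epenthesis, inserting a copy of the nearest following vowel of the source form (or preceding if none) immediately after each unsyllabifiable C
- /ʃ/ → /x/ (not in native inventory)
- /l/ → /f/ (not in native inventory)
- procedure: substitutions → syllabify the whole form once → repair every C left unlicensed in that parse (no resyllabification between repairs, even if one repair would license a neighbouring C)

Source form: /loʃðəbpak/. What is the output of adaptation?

Substitution: /l/ → /f/, /ʃ/ → /x/, giving /foxðəbpak/.
The consonants /x/, /b/, /k/ cannot be parsed into a legal (C)V syllable (no codas are permitted; onsets are limited to one consonant).
Each unlicensed consonant becomes the onset of a new syllable: /x/ → /xə/, /b/ → /ba/, /k/ → /ka/.

foxəðəbapaka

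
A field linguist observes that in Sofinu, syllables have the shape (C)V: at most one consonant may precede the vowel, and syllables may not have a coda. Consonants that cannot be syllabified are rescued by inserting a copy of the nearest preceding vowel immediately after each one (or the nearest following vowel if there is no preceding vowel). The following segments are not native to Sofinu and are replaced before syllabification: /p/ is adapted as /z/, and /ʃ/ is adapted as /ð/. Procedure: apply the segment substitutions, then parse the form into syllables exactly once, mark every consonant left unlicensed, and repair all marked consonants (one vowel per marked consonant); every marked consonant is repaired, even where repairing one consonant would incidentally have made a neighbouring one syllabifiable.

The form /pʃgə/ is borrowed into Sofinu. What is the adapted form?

Substitution: /p/ → /z/, /ʃ/ → /ð/, giving /zðgə/.
Syllabifying with onset maximization leaves /z/, /ð/ stranded (no codas are permitted; onsets are limited to one consonant).
Inserting the epenthetic vowel yields /z/ → /zə/, /ð/ → /ðə/.

zəðəgə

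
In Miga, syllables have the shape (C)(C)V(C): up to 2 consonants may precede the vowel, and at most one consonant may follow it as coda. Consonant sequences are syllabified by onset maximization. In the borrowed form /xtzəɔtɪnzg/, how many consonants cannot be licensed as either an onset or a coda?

Syllabifying with onset maximization leaves /x/, /z/, /g/ stranded (at most one coda consonant is licensed; onsets may contain at most 2 consonants).

3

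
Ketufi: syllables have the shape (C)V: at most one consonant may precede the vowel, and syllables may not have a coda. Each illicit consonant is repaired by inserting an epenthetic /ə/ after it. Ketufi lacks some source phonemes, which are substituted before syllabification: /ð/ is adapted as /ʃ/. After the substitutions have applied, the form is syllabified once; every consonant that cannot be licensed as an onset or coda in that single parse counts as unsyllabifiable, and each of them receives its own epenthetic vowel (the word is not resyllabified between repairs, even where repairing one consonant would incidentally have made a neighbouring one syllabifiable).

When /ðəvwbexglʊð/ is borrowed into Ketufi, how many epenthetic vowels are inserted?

After substitution the input is /ʃəvwbexglʊʃ/.
The unsyllabifiable consonants are /v/, /w/, /x/, /g/, /ʃ/; each receives one epenthetic vowel.

5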